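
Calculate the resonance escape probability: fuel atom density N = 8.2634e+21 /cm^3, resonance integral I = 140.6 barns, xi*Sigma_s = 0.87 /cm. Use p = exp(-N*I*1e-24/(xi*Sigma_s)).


p = exp(-N * I * 1e-24 / (xi*Sigma_s))
p = exp(-8.2634e+21 * 140.6 * 1e-24 / 0.87)
p = 0.26304

0.26304


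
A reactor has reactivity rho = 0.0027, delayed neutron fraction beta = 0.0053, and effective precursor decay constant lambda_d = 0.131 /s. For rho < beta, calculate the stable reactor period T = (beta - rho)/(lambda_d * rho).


T = (beta - rho) / (lambda_d * rho)
T = (0.0053 - 0.0027) / (0.131 * 0.0027)
T = 7.3509 s

7.3509


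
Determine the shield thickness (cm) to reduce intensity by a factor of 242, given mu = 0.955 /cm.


x = ln(factor) / mu
x = ln(242) / 0.955
x = 5.7476 cm

5.7476


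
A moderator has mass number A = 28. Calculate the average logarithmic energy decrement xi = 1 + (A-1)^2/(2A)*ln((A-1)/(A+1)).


xi = 1 + (A-1)^2/(2A) * ln((A-1)/(A+1))
xi = 1 + (28-1)^2/(2*28) * ln((28-1)/(28 +1))
xi = 0.069757

0.069757


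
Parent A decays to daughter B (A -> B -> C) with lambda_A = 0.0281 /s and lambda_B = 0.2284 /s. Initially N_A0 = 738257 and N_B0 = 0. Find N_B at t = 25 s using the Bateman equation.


N_B(t) = lambda_A * N_A0 / (lambda_B - lambda_A) * [exp(-lambda_A*t) - exp(-lambda_B*t)]
exp(-0.0281*25) = 0.4953454; exp(-0.2284*25) = 0.003312673
N_B = 0.0281 * 738257 / (0.2284 - 0.0281) * (0.4953454 - 0.003312673)
N_B = 50960

50960


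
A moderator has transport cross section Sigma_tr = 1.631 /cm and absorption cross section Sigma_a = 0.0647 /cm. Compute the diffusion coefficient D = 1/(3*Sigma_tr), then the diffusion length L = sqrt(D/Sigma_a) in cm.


D = 1 / (3 * Sigma_tr) = 1 / (3 * 1.631) = 0.2043736 cm
L = sqrt(D / Sigma_a)
L = sqrt(0.2043736 / 0.0647)
L = 1.7773 cm

1.7773


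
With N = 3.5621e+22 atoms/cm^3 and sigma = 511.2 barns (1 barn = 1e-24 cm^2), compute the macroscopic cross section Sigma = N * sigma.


Sigma = N * sigma_barns * 1e-24
Sigma = 3.5621e+22 * 511.2 * 1e-24
Sigma = 18.209 /cm

18.209


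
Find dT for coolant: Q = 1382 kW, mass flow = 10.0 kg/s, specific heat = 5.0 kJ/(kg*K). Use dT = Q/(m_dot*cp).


dT = Q / (m_dot * cp)
dT = 1382 / (10.0 * 5.0)
dT = 27.640 C

27.640


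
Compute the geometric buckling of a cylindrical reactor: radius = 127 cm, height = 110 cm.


B^2 = (2.405/R)^2 + (pi/H)^2
B^2 = (2.405/127)^2 + (pi/110)^2
B^2 = 0.0011743 /cm^2

0.0011743


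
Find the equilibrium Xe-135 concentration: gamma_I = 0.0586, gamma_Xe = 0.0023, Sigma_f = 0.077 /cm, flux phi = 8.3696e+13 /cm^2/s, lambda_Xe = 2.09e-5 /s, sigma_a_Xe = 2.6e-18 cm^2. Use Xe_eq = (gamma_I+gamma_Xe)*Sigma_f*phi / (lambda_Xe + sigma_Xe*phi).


Xe_eq = (gamma_I + gamma_Xe) * Sigma_f * phi / (lambda_Xe + sigma_Xe * phi)
Numerator = (0.0586 + 0.0023) * 0.077 * 8.3696e+13 = 3.924757e+11
Denominator = 2.09e-5 + 2.6e-18 * 8.3696e+13 = 2.385096e-04
Xe_eq = 3.924757e+11 / 2.385096e-04 = 1.6455e+15 /cm^3

1.6455e+15


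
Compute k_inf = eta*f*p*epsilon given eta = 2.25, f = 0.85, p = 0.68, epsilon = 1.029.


k_inf = eta * f * p * epsilon
k_inf = 2.25 * 0.85 * 0.68 * 1.029
k_inf = 1.3382

1.3382


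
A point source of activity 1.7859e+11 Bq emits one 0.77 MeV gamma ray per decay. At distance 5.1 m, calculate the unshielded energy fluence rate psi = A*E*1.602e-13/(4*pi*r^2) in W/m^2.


psi = A * E * 1.602e-13 / (4*pi*r^2)
psi = 1.7859e+11 * 0.77 * 1.602e-13 / (4*pi*5.1^2)
psi = 6.7400e-05 W/m^2

6.7400e-05


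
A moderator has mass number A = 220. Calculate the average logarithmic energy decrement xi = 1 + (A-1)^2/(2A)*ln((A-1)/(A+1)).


xi = 1 + (A-1)^2/(2A) * ln((A-1)/(A+1))
xi = 1 + (220-1)^2/(2*220) * ln((220-1)/(220 +1))
xi = 0.0090634

0.0090634


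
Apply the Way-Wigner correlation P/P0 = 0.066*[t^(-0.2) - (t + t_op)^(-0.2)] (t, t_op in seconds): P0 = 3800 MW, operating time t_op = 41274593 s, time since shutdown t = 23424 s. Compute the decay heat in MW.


P/P0 = 0.066 * [t^(-0.2) - (t + t_op)^(-0.2)]
P/P0 = 0.066 * [23424^(-0.2) - (23424 + 41274593)^(-0.2)]
P/P0 = 0.066 * [0.1336804 - 0.02997879] = 0.006844306
P = 3800 * 0.006844306 = 26.008 MW

26.008


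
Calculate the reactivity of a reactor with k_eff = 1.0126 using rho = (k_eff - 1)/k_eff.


rho = (k_eff - 1) / k_eff
rho = (1.0126 - 1) / 1.0126
rho = 0.012443

0.012443


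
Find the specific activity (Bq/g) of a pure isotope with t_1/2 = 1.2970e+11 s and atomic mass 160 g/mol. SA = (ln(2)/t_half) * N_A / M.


lambda = ln(2) / t_half = ln(2) / 1.2970e+11 = 5.344234e-12 /s
SA = lambda * N_A / M
SA = 5.344234e-12 * 6.022e23 / 160
SA = 2.0114e+10 Bq/g

2.0114e+10


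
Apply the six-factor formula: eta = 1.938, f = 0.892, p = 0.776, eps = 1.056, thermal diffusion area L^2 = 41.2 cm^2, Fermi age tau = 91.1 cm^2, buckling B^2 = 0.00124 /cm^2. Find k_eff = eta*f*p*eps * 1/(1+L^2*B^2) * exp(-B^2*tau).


k_inf = eta*f*p*eps = 1.938*0.892*0.776*1.056 = 1.416590
P_TNL = 1/(1 + L^2*B^2) = 1/(1 + 41.2*0.00124) = 0.9513951
P_FNL = exp(-B^2*tau) = exp(-0.00124*91.1) = 0.8931828
k_eff = k_inf * P_TNL * P_FNL = 1.416590 * 0.9513951 * 0.8931828
k_eff = 1.2038

1.2038


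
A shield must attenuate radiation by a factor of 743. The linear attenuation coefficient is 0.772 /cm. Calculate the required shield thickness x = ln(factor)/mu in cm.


x = ln(factor) / mu
x = ln(743) / 0.772
x = 8.5631 cm

8.5631


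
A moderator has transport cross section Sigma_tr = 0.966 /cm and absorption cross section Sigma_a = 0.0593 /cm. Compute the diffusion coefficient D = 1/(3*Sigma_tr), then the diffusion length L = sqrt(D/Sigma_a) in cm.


D = 1 / (3 * Sigma_tr) = 1 / (3 * 0.966) = 0.3450656 cm
L = sqrt(D / Sigma_a)
L = sqrt(0.3450656 / 0.0593)
L = 2.4123 cm

2.4123


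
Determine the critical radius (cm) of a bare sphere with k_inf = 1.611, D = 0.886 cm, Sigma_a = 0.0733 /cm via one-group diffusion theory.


L^2 = D / Sigma_a = 0.886 / 0.0733 = 12.08731 cm^2
B_m^2 = (k_inf - 1) / L^2 = (1.611 - 1) / 12.08731 = 0.05054888 /cm^2
For a bare sphere: B_g = pi/R, so R_c = pi / sqrt(B_m^2)
R_c = pi / sqrt(0.05054888) = 13.973 cm

13.973


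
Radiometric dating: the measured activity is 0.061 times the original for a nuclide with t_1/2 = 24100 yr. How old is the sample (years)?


lambda = ln(2) / t_half = ln(2) / 24100 = 2.876129e-05 /yr
t = -ln(A/A0) / lambda
t = -ln(0.061) / 2.876129e-05
t = 97245 yr

97245


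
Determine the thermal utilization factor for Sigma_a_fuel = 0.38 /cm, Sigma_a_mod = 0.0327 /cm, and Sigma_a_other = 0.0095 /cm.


f = Sigma_a_fuel / (Sigma_a_fuel + Sigma_a_mod + Sigma_a_other)
f = 0.38 / (0.38 + 0.0327 + 0.0095)
f = 0.90005

0.90005


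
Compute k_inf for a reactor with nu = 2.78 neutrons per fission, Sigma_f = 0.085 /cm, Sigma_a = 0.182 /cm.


k_inf = nu * Sigma_f / Sigma_a
k_inf = 2.78 * 0.085 / 0.182
k_inf = 1.2984

1.2984


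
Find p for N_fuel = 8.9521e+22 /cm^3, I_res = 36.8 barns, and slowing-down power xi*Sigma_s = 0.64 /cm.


p = exp(-N * I * 1e-24 / (xi*Sigma_s))
p = exp(-8.9521e+22 * 36.8 * 1e-24 / 0.64)
p = 0.0058142

0.0058142


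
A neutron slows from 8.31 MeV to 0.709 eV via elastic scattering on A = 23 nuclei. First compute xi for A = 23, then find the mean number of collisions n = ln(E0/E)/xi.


xi = 1 + (A-1)^2/(2A)*ln((A-1)/(A+1)) = 0.08448899 (for A = 23)
n = ln(E0/E) / xi
n = ln(8.31e6 / 0.709) / 0.08448899
n = ln(1.172073e+07) / 0.08448899 = 192.65

192.65


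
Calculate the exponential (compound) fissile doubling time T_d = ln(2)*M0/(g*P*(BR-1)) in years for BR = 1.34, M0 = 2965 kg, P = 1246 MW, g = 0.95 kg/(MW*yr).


Breeding gain G = BR - 1 = 1.34 - 1 = 0.34
Fissile production rate = g * P * G = 0.95 * 1246 * 0.34 = 402.458 kg/yr
T_d = ln(2) * M0 / (g * P * G)
T_d = ln(2) * 2965 / 402.458 = 5.1066 yr

5.1066


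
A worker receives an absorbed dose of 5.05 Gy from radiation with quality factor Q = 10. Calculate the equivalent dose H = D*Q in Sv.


H = D * Q
H = 5.05 * 10
H = 50.500 Sv

50.500


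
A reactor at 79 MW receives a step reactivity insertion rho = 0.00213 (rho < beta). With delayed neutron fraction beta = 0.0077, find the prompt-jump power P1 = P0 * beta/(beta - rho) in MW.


P1/P0 = beta / (beta - rho)
P1/P0 = 0.0077 / (0.0077 - 0.00213) = 1.382406
P1 = 79 * 1.382406 = 109.21 MW

109.21


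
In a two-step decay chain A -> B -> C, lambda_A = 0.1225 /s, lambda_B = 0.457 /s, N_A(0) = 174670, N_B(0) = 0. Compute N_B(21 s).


N_B(t) = lambda_A * N_A0 / (lambda_B - lambda_A) * [exp(-lambda_A*t) - exp(-lambda_B*t)]
exp(-0.1225*21) = 0.07634445; exp(-0.457*21) = 6.793223e-05
N_B = 0.1225 * 174670 / (0.457 - 0.1225) * (0.07634445 - 6.793223e-05)
N_B = 4879.2

4879.2


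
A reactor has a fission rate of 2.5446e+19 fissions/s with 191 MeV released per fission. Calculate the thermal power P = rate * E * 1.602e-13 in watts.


P = fission_rate * E_MeV * 1.602e-13
P = 2.5446e+19 * 191 * 1.602e-13
P = 7.7860e+08 W

7.7860e+08


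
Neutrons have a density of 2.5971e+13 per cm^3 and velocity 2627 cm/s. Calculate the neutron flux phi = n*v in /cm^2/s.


phi = n * v
phi = 2.5971e+13 * 2627
phi = 6.8226e+16 /cm^2/s

6.8226e+16


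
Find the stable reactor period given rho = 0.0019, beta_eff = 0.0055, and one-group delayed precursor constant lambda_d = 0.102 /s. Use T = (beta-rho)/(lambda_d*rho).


T = (beta - rho) / (lambda_d * rho)
T = (0.0055 - 0.0019) / (0.102 * 0.0019)
T = 18.576 s

18.576


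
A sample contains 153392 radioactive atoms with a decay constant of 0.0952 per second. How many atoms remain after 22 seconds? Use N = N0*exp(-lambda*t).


N = N0 * exp(-lambda * t)
N = 153392 * exp(-0.0952 * 22)
N = 18889

18889


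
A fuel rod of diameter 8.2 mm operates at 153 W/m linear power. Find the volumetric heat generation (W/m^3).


r = D / 2 / 1000 = 8.2 / 2 / 1000 = 0.0041 m
q''' = q' / (pi * r^2)
q''' = 153 / (pi * 0.0041^2)
q''' = 2.8972e+06 W/m^3

2.8972e+06


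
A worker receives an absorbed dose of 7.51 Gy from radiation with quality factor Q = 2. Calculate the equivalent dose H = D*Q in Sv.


H = D * Q
H = 7.51 * 2
H = 15.020 Sv

15.020


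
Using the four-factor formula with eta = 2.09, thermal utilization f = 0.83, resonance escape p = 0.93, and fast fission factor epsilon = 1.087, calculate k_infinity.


k_inf = eta * f * p * epsilon
k_inf = 2.09 * 0.83 * 0.93 * 1.087
k_inf = 1.7536

1.7536


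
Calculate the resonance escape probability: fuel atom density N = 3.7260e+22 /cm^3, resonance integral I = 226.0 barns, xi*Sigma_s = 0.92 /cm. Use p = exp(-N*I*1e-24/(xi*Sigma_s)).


p = exp(-N * I * 1e-24 / (xi*Sigma_s))
p = exp(-3.7260e+22 * 226.0 * 1e-24 / 0.92)
p = 1.0590e-04

1.0590e-04


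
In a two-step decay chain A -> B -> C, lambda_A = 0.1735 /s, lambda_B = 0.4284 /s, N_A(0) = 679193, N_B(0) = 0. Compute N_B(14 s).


N_B(t) = lambda_A * N_A0 / (lambda_B - lambda_A) * [exp(-lambda_A*t) - exp(-lambda_B*t)]
exp(-0.1735*14) = 0.08812491; exp(-0.4284*14) = 0.002484708
N_B = 0.1735 * 679193 / (0.4284 - 0.1735) * (0.08812491 - 0.002484708)
N_B = 39591

39591


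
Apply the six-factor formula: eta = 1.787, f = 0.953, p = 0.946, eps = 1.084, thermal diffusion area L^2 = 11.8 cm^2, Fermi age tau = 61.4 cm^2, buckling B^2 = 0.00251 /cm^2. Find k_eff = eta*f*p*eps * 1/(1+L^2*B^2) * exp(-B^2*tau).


k_inf = eta*f*p*eps = 1.787*0.953*0.946*1.084 = 1.746376
P_TNL = 1/(1 + L^2*B^2) = 1/(1 + 11.8*0.00251) = 0.9712340
P_FNL = exp(-B^2*tau) = exp(-0.00251*61.4) = 0.8571743
k_eff = k_inf * P_TNL * P_FNL = 1.746376 * 0.9712340 * 0.8571743
k_eff = 1.4539

1.4539


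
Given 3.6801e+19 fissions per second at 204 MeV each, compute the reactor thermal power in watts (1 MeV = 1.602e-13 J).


P = fission_rate * E_MeV * 1.602e-13
P = 3.6801e+19 * 204 * 1.602e-13
P = 1.2027e+09 W

1.2027e+09


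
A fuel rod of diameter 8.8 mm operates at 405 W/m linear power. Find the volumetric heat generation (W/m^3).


r = D / 2 / 1000 = 8.8 / 2 / 1000 = 0.0044 m
q''' = q' / (pi * r^2)
q''' = 405 / (pi * 0.0044^2)
q''' = 6.6589e+06 W/m^3

6.6589e+06


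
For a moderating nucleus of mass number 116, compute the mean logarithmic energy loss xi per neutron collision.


xi = 1 + (A-1)^2/(2A) * ln((A-1)/(A+1))
xi = 1 + (116-1)^2/(2*116) * ln((116-1)/(116 +1))
xi = 0.017143

0.017143


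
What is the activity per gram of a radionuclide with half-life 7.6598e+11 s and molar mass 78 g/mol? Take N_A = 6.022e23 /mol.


lambda = ln(2) / t_half = ln(2) / 7.6598e+11 = 9.049155e-13 /s
SA = lambda * N_A / M
SA = 9.049155e-13 * 6.022e23 / 78
SA = 6.9864e+09 Bq/g

6.9864e+09


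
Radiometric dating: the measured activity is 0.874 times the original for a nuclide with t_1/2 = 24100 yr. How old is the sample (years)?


lambda = ln(2) / t_half = ln(2) / 24100 = 2.876129e-05 /yr
t = -ln(A/A0) / lambda
t = -ln(0.874) / 2.876129e-05
t = 4682.5 yr

4682.5


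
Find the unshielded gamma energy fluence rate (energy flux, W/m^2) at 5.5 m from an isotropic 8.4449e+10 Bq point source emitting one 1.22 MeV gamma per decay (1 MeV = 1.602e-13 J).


psi = A * E * 1.602e-13 / (4*pi*r^2)
psi = 8.4449e+10 * 1.22 * 1.602e-13 / (4*pi*5.5^2)
psi = 4.3419e-05 W/m^2

4.3419e-05


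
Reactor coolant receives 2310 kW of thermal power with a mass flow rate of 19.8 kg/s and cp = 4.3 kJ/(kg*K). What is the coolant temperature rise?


dT = Q / (m_dot * cp)
dT = 2310 / (19.8 * 4.3)
dT = 27.132 C

27.132


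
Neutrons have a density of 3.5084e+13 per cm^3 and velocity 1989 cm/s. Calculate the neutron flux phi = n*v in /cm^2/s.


phi = n * v
phi = 3.5084e+13 * 1989
phi = 6.9782e+16 /cm^2/s

6.9782e+16


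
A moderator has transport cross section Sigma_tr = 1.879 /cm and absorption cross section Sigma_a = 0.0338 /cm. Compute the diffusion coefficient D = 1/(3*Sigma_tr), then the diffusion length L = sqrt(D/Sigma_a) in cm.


D = 1 / (3 * Sigma_tr) = 1 / (3 * 1.879) = 0.1773993 cm
L = sqrt(D / Sigma_a)
L = sqrt(0.1773993 / 0.0338)
L = 2.2910 cm

2.2910


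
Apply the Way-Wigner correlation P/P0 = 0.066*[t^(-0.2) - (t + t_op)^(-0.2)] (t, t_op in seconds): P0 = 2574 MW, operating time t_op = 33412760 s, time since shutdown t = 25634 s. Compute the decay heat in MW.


P/P0 = 0.066 * [t^(-0.2) - (t + t_op)^(-0.2)]
P/P0 = 0.066 * [25634^(-0.2) - (25634 + 33412760)^(-0.2)]
P/P0 = 0.066 * [0.1312915 - 0.03127166] = 0.006601309
P = 2574 * 0.006601309 = 16.992 MW

16.992


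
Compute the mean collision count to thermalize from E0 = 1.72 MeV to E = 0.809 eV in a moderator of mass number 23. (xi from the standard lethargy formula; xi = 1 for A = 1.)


xi = 1 + (A-1)^2/(2A)*ln((A-1)/(A+1)) = 0.08448899 (for A = 23)
n = ln(E0/E) / xi
n = ln(1.72e6 / 0.809) / 0.08448899
n = ln(2.126082e+06) / 0.08448899 = 172.45

172.45


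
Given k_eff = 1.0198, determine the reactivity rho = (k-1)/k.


rho = (k_eff - 1) / k_eff
rho = (1.0198 - 1) / 1.0198
rho = 0.019416

0.019416


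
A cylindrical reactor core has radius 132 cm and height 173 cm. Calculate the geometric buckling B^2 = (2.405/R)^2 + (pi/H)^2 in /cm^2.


B^2 = (2.405/R)^2 + (pi/H)^2
B^2 = (2.405/132)^2 + (pi/173)^2
B^2 = 6.6172e-04 /cm^2

6.6172e-04


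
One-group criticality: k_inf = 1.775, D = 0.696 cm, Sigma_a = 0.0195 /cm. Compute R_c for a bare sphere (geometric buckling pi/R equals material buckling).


L^2 = D / Sigma_a = 0.696 / 0.0195 = 35.69231 cm^2
B_m^2 = (k_inf - 1) / L^2 = (1.775 - 1) / 35.69231 = 0.02171336 /cm^2
For a bare sphere: B_g = pi/R, so R_c = pi / sqrt(B_m^2)
R_c = pi / sqrt(0.02171336) = 21.320 cm

21.320


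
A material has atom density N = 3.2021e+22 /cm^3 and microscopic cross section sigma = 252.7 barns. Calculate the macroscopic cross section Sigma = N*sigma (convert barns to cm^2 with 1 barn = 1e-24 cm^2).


Sigma = N * sigma_barns * 1e-24
Sigma = 3.2021e+22 * 252.7 * 1e-24
Sigma = 8.0917 /cm

8.0917


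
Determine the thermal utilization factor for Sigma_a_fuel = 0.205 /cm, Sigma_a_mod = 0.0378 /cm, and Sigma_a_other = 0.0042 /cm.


f = Sigma_a_fuel / (Sigma_a_fuel + Sigma_a_mod + Sigma_a_other)
f = 0.205 / (0.205 + 0.0378 + 0.0042)
f = 0.82996

0.82996


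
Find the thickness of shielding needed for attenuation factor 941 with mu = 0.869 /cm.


x = ln(factor) / mu
x = ln(941) / 0.869
x = 7.8791 cm

7.8791


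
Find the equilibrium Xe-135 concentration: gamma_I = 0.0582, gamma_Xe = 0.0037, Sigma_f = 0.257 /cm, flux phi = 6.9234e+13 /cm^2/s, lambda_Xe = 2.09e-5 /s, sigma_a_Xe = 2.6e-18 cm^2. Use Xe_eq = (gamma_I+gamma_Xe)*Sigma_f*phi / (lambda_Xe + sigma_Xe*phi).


Xe_eq = (gamma_I + gamma_Xe) * Sigma_f * phi / (lambda_Xe + sigma_Xe * phi)
Numerator = (0.0582 + 0.0037) * 0.257 * 6.9234e+13 = 1.101395e+12
Denominator = 2.09e-5 + 2.6e-18 * 6.9234e+13 = 2.009084e-04
Xe_eq = 1.101395e+12 / 2.009084e-04 = 5.4821e+15 /cm^3

5.4821e+15


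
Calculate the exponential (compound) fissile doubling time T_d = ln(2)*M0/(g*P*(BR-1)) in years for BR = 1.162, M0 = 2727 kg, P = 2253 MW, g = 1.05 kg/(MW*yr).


Breeding gain G = BR - 1 = 1.162 - 1 = 0.162
Fissile production rate = g * P * G = 1.05 * 2253 * 0.162 = 383.2353 kg/yr
T_d = ln(2) * M0 / (g * P * G)
T_d = ln(2) * 2727 / 383.2353 = 4.9323 yr

4.9323


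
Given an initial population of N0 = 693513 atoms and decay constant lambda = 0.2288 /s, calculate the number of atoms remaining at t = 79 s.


N = N0 * exp(-lambda * t)
N = 693513 * exp(-0.2288 * 79)
N = 0.0097970

0.0097970


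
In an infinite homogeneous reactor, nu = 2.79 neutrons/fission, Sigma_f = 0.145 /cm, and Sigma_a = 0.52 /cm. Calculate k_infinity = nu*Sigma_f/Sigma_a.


k_inf = nu * Sigma_f / Sigma_a
k_inf = 2.79 * 0.145 / 0.52
k_inf = 0.77798

0.77798


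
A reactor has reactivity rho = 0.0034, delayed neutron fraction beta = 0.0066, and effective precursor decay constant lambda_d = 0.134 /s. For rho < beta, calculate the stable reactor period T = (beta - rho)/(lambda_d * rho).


T = (beta - rho) / (lambda_d * rho)
T = (0.0066 - 0.0034) / (0.134 * 0.0034)
T = 7.0237 s

7.0237


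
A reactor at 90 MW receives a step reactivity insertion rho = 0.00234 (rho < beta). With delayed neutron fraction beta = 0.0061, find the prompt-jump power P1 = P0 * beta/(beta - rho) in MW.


P1/P0 = beta / (beta - rho)
P1/P0 = 0.0061 / (0.0061 - 0.00234) = 1.622340
P1 = 90 * 1.622340 = 146.01 MW

146.01


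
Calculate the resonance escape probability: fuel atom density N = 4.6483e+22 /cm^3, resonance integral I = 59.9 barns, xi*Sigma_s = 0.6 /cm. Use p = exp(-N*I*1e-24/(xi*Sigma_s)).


p = exp(-N * I * 1e-24 / (xi*Sigma_s))
p = exp(-4.6483e+22 * 59.9 * 1e-24 / 0.6)
p = 0.0096524

0.0096524


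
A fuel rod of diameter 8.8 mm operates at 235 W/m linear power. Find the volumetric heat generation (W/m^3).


r = D / 2 / 1000 = 8.8 / 2 / 1000 = 0.0044 m
q''' = q' / (pi * r^2)
q''' = 235 / (pi * 0.0044^2)
q''' = 3.8638e+06 W/m^3

3.8638e+06


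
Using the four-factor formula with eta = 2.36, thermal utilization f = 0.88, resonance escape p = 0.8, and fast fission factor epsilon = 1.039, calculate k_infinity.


k_inf = eta * f * p * epsilon
k_inf = 2.36 * 0.88 * 0.8 * 1.039
k_inf = 1.7262

1.7262


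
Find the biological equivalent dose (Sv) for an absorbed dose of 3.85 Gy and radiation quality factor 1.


H = D * Q
H = 3.85 * 1
H = 3.8500 Sv

3.8500


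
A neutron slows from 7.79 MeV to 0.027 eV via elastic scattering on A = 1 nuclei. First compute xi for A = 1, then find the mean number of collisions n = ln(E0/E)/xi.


xi = 1 + (A-1)^2/(2A)*ln((A-1)/(A+1)) = 1 (for A = 1)
n = ln(E0/E) / xi
n = ln(7.79e6 / 0.027) / 1
n = ln(2.885185e+08) / 1 = 19.480

19.480


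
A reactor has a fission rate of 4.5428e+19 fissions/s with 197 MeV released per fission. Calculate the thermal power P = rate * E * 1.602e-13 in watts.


P = fission_rate * E_MeV * 1.602e-13
P = 4.5428e+19 * 197 * 1.602e-13
P = 1.4337e+09 W

1.4337e+09


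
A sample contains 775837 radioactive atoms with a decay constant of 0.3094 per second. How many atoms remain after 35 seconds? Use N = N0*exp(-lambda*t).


N = N0 * exp(-lambda * t)
N = 775837 * exp(-0.3094 * 35)
N = 15.374

15.374


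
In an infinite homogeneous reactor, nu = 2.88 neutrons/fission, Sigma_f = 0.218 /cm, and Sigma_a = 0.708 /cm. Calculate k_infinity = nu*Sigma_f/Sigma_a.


k_inf = nu * Sigma_f / Sigma_a
k_inf = 2.88 * 0.218 / 0.708
k_inf = 0.88678

0.88678


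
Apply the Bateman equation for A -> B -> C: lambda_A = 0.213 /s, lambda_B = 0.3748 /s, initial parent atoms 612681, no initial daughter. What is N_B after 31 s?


N_B(t) = lambda_A * N_A0 / (lambda_B - lambda_A) * [exp(-lambda_A*t) - exp(-lambda_B*t)]
exp(-0.213*31) = 0.001356293; exp(-0.3748*31) = 8.995375e-06
N_B = 0.213 * 612681 / (0.3748 - 0.213) * (0.001356293 - 8.995375e-06)
N_B = 1086.7

1086.7


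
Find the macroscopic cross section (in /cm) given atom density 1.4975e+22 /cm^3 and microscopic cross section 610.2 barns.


Sigma = N * sigma_barns * 1e-24
Sigma = 1.4975e+22 * 610.2 * 1e-24
Sigma = 9.1377 /cm

9.1377


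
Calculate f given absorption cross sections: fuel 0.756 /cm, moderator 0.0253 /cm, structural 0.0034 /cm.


f = Sigma_a_fuel / (Sigma_a_fuel + Sigma_a_mod + Sigma_a_other)
f = 0.756 / (0.756 + 0.0253 + 0.0034)
f = 0.96343

0.96343


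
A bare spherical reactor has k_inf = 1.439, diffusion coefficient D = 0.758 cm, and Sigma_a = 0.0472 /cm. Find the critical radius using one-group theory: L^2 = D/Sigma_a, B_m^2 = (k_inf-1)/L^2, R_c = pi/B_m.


L^2 = D / Sigma_a = 0.758 / 0.0472 = 16.05932 cm^2
B_m^2 = (k_inf - 1) / L^2 = (1.439 - 1) / 16.05932 = 0.02733615 /cm^2
For a bare sphere: B_g = pi/R, so R_c = pi / sqrt(B_m^2)
R_c = pi / sqrt(0.02733615) = 19.001 cm

19.001


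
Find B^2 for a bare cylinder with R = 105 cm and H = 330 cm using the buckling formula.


B^2 = (2.405/R)^2 + (pi/H)^2
B^2 = (2.405/105)^2 + (pi/330)^2
B^2 = 6.1526e-04 /cm^2

6.1526e-04


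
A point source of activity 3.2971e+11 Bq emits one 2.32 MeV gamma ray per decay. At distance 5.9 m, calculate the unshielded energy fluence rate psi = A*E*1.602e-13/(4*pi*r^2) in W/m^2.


psi = A * E * 1.602e-13 / (4*pi*r^2)
psi = 3.2971e+11 * 2.32 * 1.602e-13 / (4*pi*5.9^2)
psi = 2.8014e-04 W/m^2

2.8014e-04


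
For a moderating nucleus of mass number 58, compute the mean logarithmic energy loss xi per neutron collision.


xi = 1 + (A-1)^2/(2A) * ln((A-1)/(A+1))
xi = 1 + (58-1)^2/(2*58) * ln((58-1)/(58 +1))
xi = 0.034090

0.034090


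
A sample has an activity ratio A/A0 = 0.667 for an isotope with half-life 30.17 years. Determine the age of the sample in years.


lambda = ln(2) / t_half = ln(2) / 30.17 = 0.02297472 /yr
t = -ln(A/A0) / lambda
t = -ln(0.667) / 0.02297472
t = 17.627 yr

17.627


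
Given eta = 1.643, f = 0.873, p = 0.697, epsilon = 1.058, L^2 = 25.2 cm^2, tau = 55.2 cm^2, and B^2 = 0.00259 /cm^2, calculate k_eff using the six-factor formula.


k_inf = eta*f*p*eps = 1.643*0.873*0.697*1.058 = 1.057719
P_TNL = 1/(1 + L^2*B^2) = 1/(1 + 25.2*0.00259) = 0.9387309
P_FNL = exp(-B^2*tau) = exp(-0.00259*55.2) = 0.8667818
k_eff = k_inf * P_TNL * P_FNL = 1.057719 * 0.9387309 * 0.8667818
k_eff = 0.86064

0.86064


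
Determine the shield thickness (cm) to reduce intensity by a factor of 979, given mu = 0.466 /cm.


x = ln(factor) / mu
x = ln(979) / 0.466
x = 14.778 cm

14.778


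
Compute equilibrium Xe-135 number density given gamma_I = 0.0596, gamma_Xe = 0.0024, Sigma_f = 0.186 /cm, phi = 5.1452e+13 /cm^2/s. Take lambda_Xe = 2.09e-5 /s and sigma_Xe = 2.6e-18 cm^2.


Xe_eq = (gamma_I + gamma_Xe) * Sigma_f * phi / (lambda_Xe + sigma_Xe * phi)
Numerator = (0.0596 + 0.0024) * 0.186 * 5.1452e+13 = 5.933445e+11
Denominator = 2.09e-5 + 2.6e-18 * 5.1452e+13 = 1.546752e-04
Xe_eq = 5.933445e+11 / 1.546752e-04 = 3.8361e+15 /cm^3

3.8361e+15


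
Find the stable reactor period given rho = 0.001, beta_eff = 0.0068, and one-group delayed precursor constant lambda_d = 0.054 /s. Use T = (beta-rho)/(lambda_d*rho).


T = (beta - rho) / (lambda_d * rho)
T = (0.0068 - 0.001) / (0.054 * 0.001)
T = 107.41 s

107.41


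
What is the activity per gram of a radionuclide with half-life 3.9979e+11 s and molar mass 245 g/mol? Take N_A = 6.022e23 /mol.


lambda = ln(2) / t_half = ln(2) / 3.9979e+11 = 1.733778e-12 /s
SA = lambda * N_A / M
SA = 1.733778e-12 * 6.022e23 / 245
SA = 4.2616e+09 Bq/g

4.2616e+09


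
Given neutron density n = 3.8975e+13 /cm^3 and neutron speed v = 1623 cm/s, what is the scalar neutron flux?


phi = n * v
phi = 3.8975e+13 * 1623
phi = 6.3256e+16 /cm^2/s

6.3256e+16


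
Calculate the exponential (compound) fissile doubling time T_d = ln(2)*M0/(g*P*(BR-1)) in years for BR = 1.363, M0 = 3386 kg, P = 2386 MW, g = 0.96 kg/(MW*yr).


Breeding gain G = BR - 1 = 1.363 - 1 = 0.363
Fissile production rate = g * P * G = 0.96 * 2386 * 0.363 = 831.47328 kg/yr
T_d = ln(2) * M0 / (g * P * G)
T_d = ln(2) * 3386 / 831.47328 = 2.8227 yr

2.8227


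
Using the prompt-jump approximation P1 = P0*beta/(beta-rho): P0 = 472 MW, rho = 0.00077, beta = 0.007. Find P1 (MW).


P1/P0 = beta / (beta - rho)
P1/P0 = 0.007 / (0.007 - 0.00077) = 1.123596
P1 = 472 * 1.123596 = 530.34 MW

530.34


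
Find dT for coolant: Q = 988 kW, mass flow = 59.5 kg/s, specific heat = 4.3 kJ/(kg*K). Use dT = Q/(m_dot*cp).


dT = Q / (m_dot * cp)
dT = 988 / (59.5 * 4.3)
dT = 3.8616 C

3.8616


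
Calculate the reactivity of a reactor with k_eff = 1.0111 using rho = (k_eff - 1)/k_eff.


rho = (k_eff - 1) / k_eff
rho = (1.0111 - 1) / 1.0111
rho = 0.010978

0.010978


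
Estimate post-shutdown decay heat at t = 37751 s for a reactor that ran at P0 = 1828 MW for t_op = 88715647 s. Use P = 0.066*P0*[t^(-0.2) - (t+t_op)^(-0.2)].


P/P0 = 0.066 * [t^(-0.2) - (t + t_op)^(-0.2)]
P/P0 = 0.066 * [37751^(-0.2) - (37751 + 88715647)^(-0.2)]
P/P0 = 0.066 * [0.1215106 - 0.02572545] = 0.006321820
P = 1828 * 0.006321820 = 11.556 MW

11.556


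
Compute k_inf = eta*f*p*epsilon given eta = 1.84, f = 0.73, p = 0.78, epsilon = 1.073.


k_inf = eta * f * p * epsilon
k_inf = 1.84 * 0.73 * 0.78 * 1.073
k_inf = 1.1242

1.1242


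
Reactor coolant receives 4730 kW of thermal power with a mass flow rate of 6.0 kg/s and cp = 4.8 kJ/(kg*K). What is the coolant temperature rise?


dT = Q / (m_dot * cp)
dT = 4730 / (6.0 * 4.8)
dT = 164.24 C

164.24


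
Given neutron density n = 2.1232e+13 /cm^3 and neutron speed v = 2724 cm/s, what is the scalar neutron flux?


phi = n * v
phi = 2.1232e+13 * 2724
phi = 5.7836e+16 /cm^2/s

5.7836e+16


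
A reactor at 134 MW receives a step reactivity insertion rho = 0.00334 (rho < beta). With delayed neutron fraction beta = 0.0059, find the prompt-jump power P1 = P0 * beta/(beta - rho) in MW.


P1/P0 = beta / (beta - rho)
P1/P0 = 0.0059 / (0.0059 - 0.00334) = 2.304688
P1 = 134 * 2.304688 = 308.83 MW

308.83


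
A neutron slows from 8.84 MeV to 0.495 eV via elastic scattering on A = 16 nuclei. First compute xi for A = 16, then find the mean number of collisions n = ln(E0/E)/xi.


xi = 1 + (A-1)^2/(2A)*ln((A-1)/(A+1)) = 0.1199467 (for A = 16)
n = ln(E0/E) / xi
n = ln(8.84e6 / 0.495) / 0.1199467
n = ln(1.785859e+07) / 0.1199467 = 139.21

139.21


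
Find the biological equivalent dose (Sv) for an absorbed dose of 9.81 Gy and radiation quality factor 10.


H = D * Q
H = 9.81 * 10
H = 98.100 Sv

98.100


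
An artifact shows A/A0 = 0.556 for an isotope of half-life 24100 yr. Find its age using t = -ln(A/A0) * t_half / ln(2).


lambda = ln(2) / t_half = ln(2) / 24100 = 2.876129e-05 /yr
t = -ln(A/A0) / lambda
t = -ln(0.556) / 2.876129e-05
t = 20409 yr

20409


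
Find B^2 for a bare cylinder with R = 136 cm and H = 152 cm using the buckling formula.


B^2 = (2.405/R)^2 + (pi/H)^2
B^2 = (2.405/136)^2 + (pi/152)^2
B^2 = 7.3990e-04 /cm^2

7.3990e-04


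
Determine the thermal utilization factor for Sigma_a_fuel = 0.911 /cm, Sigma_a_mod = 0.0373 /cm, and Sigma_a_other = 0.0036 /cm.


f = Sigma_a_fuel / (Sigma_a_fuel + Sigma_a_mod + Sigma_a_other)
f = 0.911 / (0.911 + 0.0373 + 0.0036)
f = 0.95703

0.95703


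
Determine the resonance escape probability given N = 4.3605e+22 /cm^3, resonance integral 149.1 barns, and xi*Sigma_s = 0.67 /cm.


p = exp(-N * I * 1e-24 / (xi*Sigma_s))
p = exp(-4.3605e+22 * 149.1 * 1e-24 / 0.67)
p = 6.1055e-05

6.1055e-05


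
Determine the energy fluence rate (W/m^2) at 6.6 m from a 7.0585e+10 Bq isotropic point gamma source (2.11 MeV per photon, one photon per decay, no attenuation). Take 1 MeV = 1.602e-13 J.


psi = A * E * 1.602e-13 / (4*pi*r^2)
psi = 7.0585e+10 * 2.11 * 1.602e-13 / (4*pi*6.6^2)
psi = 4.3587e-05 W/m^2

4.3587e-05


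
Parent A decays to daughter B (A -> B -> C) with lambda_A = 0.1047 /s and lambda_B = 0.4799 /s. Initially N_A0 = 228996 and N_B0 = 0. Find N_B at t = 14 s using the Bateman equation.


N_B(t) = lambda_A * N_A0 / (lambda_B - lambda_A) * [exp(-lambda_A*t) - exp(-lambda_B*t)]
exp(-0.1047*14) = 0.2308932; exp(-0.4799*14) = 0.001208229
N_B = 0.1047 * 228996 / (0.4799 - 0.1047) * (0.2308932 - 0.001208229)
N_B = 14677

14677


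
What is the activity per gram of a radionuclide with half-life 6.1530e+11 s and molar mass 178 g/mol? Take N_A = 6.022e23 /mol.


lambda = ln(2) / t_half = ln(2) / 6.1530e+11 = 1.126519e-12 /s
SA = lambda * N_A / M
SA = 1.126519e-12 * 6.022e23 / 178
SA = 3.8112e+09 Bq/g

3.8112e+09


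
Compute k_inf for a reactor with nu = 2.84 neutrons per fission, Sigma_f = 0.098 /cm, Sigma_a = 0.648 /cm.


k_inf = nu * Sigma_f / Sigma_a
k_inf = 2.84 * 0.098 / 0.648
k_inf = 0.42951

0.42951


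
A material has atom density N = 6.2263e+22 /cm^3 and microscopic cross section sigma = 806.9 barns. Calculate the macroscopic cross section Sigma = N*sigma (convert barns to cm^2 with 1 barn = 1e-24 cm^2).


Sigma = N * sigma_barns * 1e-24
Sigma = 6.2263e+22 * 806.9 * 1e-24
Sigma = 50.240 /cm

50.240


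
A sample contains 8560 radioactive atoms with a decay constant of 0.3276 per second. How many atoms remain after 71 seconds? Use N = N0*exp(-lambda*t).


N = N0 * exp(-lambda * t)
N = 8560 * exp(-0.3276 * 71)
N = 6.7758e-07

6.7758e-07


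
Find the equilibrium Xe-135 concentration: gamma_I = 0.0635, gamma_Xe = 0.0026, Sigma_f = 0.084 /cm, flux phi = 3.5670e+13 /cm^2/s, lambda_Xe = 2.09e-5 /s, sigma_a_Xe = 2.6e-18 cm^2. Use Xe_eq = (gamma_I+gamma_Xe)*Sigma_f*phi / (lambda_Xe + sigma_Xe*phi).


Xe_eq = (gamma_I + gamma_Xe) * Sigma_f * phi / (lambda_Xe + sigma_Xe * phi)
Numerator = (0.0635 + 0.0026) * 0.084 * 3.5670e+13 = 1.980541e+11
Denominator = 2.09e-5 + 2.6e-18 * 3.5670e+13 = 1.136420e-04
Xe_eq = 1.980541e+11 / 1.136420e-04 = 1.7428e+15 /cm^3

1.7428e+15


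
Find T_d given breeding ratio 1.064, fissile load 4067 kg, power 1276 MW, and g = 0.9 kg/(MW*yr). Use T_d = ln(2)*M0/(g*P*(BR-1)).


Breeding gain G = BR - 1 = 1.064 - 1 = 0.064
Fissile production rate = g * P * G = 0.9 * 1276 * 0.064 = 73.4976 kg/yr
T_d = ln(2) * M0 / (g * P * G)
T_d = ln(2) * 4067 / 73.4976 = 38.355 yr

38.355


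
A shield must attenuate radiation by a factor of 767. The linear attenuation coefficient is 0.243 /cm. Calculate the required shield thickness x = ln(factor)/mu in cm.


x = ln(factor) / mu
x = ln(767) / 0.243
x = 27.335 cm

27.335


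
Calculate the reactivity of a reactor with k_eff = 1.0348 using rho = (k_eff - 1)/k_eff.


rho = (k_eff - 1) / k_eff
rho = (1.0348 - 1) / 1.0348
rho = 0.033630

0.033630


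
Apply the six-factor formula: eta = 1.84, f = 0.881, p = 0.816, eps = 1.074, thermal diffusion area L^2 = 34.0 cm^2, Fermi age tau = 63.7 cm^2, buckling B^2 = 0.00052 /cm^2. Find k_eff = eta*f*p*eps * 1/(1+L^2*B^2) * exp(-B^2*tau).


k_inf = eta*f*p*eps = 1.84*0.881*0.816*1.074 = 1.420654
P_TNL = 1/(1 + L^2*B^2) = 1/(1 + 34.0*0.00052) = 0.9826272
P_FNL = exp(-B^2*tau) = exp(-0.00052*63.7) = 0.9674186
k_eff = k_inf * P_TNL * P_FNL = 1.420654 * 0.9826272 * 0.9674186
k_eff = 1.3505

1.3505


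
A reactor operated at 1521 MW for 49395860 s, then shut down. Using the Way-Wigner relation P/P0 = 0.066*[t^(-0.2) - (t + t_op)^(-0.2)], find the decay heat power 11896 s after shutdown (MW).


P/P0 = 0.066 * [t^(-0.2) - (t + t_op)^(-0.2)]
P/P0 = 0.066 * [11896^(-0.2) - (11896 + 49395860)^(-0.2)]
P/P0 = 0.066 * [0.1530805 - 0.02892284] = 0.008194406
P = 1521 * 0.008194406 = 12.464 MW

12.464


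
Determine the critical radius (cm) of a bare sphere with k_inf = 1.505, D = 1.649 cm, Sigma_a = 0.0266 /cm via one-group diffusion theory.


L^2 = D / Sigma_a = 1.649 / 0.0266 = 61.99248 cm^2
B_m^2 = (k_inf - 1) / L^2 = (1.505 - 1) / 61.99248 = 0.008146149 /cm^2
For a bare sphere: B_g = pi/R, so R_c = pi / sqrt(B_m^2)
R_c = pi / sqrt(0.008146149) = 34.808 cm

34.808


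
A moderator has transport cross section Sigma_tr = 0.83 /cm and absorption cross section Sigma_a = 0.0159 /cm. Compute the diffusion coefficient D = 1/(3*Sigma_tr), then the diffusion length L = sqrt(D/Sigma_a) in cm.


D = 1 / (3 * Sigma_tr) = 1 / (3 * 0.83) = 0.4016064 cm
L = sqrt(D / Sigma_a)
L = sqrt(0.4016064 / 0.0159)
L = 5.0258 cm

5.0258


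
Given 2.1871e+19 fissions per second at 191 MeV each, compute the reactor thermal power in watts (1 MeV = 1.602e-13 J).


P = fission_rate * E_MeV * 1.602e-13
P = 2.1871e+19 * 191 * 1.602e-13
P = 6.6921e+08 W

6.6921e+08


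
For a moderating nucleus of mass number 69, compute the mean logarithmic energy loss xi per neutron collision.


xi = 1 + (A-1)^2/(2A) * ln((A-1)/(A+1))
xi = 1 + (69-1)^2/(2*69) * ln((69-1)/(69 +1))
xi = 0.028707

0.028707


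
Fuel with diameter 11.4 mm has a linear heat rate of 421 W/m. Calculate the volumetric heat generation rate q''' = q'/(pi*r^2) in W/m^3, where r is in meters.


r = D / 2 / 1000 = 11.4 / 2 / 1000 = 0.0057 m
q''' = q' / (pi * r^2)
q''' = 421 / (pi * 0.0057^2)
q''' = 4.1246e+06 W/m^3

4.1246e+06


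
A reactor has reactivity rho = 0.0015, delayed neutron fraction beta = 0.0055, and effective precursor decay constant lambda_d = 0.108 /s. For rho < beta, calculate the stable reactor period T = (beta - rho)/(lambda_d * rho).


T = (beta - rho) / (lambda_d * rho)
T = (0.0055 - 0.0015) / (0.108 * 0.0015)
T = 24.691 s

24.691


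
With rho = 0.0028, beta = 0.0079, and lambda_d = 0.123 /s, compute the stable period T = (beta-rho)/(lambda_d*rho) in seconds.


T = (beta - rho) / (lambda_d * rho)
T = (0.0079 - 0.0028) / (0.123 * 0.0028)
T = 14.808 s

14.808


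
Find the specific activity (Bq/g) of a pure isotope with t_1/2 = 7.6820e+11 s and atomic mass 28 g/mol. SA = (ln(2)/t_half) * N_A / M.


lambda = ln(2) / t_half = ln(2) / 7.6820e+11 = 9.023004e-13 /s
SA = lambda * N_A / M
SA = 9.023004e-13 * 6.022e23 / 28
SA = 1.9406e+10 Bq/g

1.9406e+10


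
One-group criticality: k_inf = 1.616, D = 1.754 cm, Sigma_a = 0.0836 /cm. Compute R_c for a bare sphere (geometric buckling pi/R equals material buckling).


L^2 = D / Sigma_a = 1.754 / 0.0836 = 20.98086 cm^2
B_m^2 = (k_inf - 1) / L^2 = (1.616 - 1) / 20.98086 = 0.02936009 /cm^2
For a bare sphere: B_g = pi/R, so R_c = pi / sqrt(B_m^2)
R_c = pi / sqrt(0.02936009) = 18.335 cm

18.335


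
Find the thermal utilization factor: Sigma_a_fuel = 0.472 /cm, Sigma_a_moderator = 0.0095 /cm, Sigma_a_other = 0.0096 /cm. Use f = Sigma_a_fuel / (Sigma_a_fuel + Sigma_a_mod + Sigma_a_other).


f = Sigma_a_fuel / (Sigma_a_fuel + Sigma_a_mod + Sigma_a_other)
f = 0.472 / (0.472 + 0.0095 + 0.0096)
f = 0.96111

0.96111


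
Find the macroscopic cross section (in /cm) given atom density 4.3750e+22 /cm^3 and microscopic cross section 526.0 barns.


Sigma = N * sigma_barns * 1e-24
Sigma = 4.3750e+22 * 526.0 * 1e-24
Sigma = 23.012 /cm

23.012


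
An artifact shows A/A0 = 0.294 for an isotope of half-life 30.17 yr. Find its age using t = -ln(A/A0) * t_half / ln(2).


lambda = ln(2) / t_half = ln(2) / 30.17 = 0.02297472 /yr
t = -ln(A/A0) / lambda
t = -ln(0.294) / 0.02297472
t = 53.284 yr

53.284


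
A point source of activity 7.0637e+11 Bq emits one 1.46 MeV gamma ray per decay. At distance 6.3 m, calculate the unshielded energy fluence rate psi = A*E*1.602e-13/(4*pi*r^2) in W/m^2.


psi = A * E * 1.602e-13 / (4*pi*r^2)
psi = 7.0637e+11 * 1.46 * 1.602e-13 / (4*pi*6.3^2)
psi = 3.3125e-04 W/m^2

3.3125e-04


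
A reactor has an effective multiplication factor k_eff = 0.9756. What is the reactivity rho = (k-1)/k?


rho = (k_eff - 1) / k_eff
rho = (0.9756 - 1) / 0.9756
rho = -0.025010

-0.025010


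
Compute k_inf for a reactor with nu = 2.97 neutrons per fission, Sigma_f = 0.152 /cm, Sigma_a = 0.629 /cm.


k_inf = nu * Sigma_f / Sigma_a
k_inf = 2.97 * 0.152 / 0.629
k_inf = 0.71771

0.71771


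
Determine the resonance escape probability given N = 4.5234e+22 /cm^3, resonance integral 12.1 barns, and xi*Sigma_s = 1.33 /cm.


p = exp(-N * I * 1e-24 / (xi*Sigma_s))
p = exp(-4.5234e+22 * 12.1 * 1e-24 / 1.33)
p = 0.66264

0.66264


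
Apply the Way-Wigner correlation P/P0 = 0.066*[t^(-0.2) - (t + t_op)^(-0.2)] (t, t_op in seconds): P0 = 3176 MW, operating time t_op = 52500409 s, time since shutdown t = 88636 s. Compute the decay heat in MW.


P/P0 = 0.066 * [t^(-0.2) - (t + t_op)^(-0.2)]
P/P0 = 0.066 * [88636^(-0.2) - (88636 + 52500409)^(-0.2)]
P/P0 = 0.066 * [0.1024420 - 0.02856413] = 0.004875939
P = 3176 * 0.004875939 = 15.486 MW

15.486


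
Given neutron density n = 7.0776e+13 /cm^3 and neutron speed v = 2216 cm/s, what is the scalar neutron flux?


phi = n * v
phi = 7.0776e+13 * 2216
phi = 1.5684e+17 /cm^2/s

1.5684e+17


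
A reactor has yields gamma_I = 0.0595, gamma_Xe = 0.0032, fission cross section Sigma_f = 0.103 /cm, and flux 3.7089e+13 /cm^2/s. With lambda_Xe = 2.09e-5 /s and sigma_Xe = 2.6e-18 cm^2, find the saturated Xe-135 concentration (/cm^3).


Xe_eq = (gamma_I + gamma_Xe) * Sigma_f * phi / (lambda_Xe + sigma_Xe * phi)
Numerator = (0.0595 + 0.0032) * 0.103 * 3.7089e+13 = 2.395245e+11
Denominator = 2.09e-5 + 2.6e-18 * 3.7089e+13 = 1.173314e-04
Xe_eq = 2.395245e+11 / 1.173314e-04 = 2.0414e+15 /cm^3

2.0414e+15


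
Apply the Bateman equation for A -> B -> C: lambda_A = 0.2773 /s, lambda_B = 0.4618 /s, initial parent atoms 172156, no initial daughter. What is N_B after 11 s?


N_B(t) = lambda_A * N_A0 / (lambda_B - lambda_A) * [exp(-lambda_A*t) - exp(-lambda_B*t)]
exp(-0.2773*11) = 0.04734472; exp(-0.4618*11) = 0.006221153
N_B = 0.2773 * 172156 / (0.4618 - 0.2773) * (0.04734472 - 0.006221153)
N_B = 10641

10641


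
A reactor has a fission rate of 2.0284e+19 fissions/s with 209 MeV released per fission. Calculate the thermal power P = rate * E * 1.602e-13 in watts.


P = fission_rate * E_MeV * 1.602e-13
P = 2.0284e+19 * 209 * 1.602e-13
P = 6.7914e+08 W

6.7914e+08


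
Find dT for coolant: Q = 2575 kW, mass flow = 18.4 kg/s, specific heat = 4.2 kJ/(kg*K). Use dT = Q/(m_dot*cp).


dT = Q / (m_dot * cp)
dT = 2575 / (18.4 * 4.2)
dT = 33.320 C

33.320


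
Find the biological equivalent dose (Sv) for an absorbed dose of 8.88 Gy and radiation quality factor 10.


H = D * Q
H = 8.88 * 10
H = 88.800 Sv

88.800


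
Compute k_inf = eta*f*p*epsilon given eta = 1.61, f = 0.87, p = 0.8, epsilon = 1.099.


k_inf = eta * f * p * epsilon
k_inf = 1.61 * 0.87 * 0.8 * 1.099
k_inf = 1.2315

1.2315


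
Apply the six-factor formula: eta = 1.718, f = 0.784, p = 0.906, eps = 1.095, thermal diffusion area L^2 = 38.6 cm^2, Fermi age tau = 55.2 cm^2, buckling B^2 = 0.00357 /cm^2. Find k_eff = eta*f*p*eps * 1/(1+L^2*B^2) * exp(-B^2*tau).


k_inf = eta*f*p*eps = 1.718*0.784*0.906*1.095 = 1.336231
P_TNL = 1/(1 + L^2*B^2) = 1/(1 + 38.6*0.00357) = 0.8788875
P_FNL = exp(-B^2*tau) = exp(-0.00357*55.2) = 0.8211381
k_eff = k_inf * P_TNL * P_FNL = 1.336231 * 0.8788875 * 0.8211381
k_eff = 0.96434

0.96434


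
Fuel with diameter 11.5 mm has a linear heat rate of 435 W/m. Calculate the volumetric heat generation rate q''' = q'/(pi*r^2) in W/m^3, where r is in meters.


r = D / 2 / 1000 = 11.5 / 2 / 1000 = 0.00575 m
q''' = q' / (pi * r^2)
q''' = 435 / (pi * 0.00575^2)
q''' = 4.1880e+06 W/m^3

4.1880e+06
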